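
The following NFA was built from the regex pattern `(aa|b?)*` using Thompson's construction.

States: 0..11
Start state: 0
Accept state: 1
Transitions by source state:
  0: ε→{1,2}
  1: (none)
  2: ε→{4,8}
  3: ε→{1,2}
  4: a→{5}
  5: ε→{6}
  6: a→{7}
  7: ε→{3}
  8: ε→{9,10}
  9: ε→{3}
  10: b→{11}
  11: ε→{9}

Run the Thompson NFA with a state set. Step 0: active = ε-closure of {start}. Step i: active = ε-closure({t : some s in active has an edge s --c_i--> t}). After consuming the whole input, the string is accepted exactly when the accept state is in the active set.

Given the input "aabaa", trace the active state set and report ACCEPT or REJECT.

Answer: ACCEPT

Derivation:
start: ε-closure({0}) = {0,1,2,3,4,8,9,10}
'a' @ 1: {5,6}
'a' @ 2: {1,2,3,4,7,8,9,10}  [accepting]
'b' @ 3: {1,2,3,4,8,9,10,11}  [accepting]
'a' @ 4: {5,6}
'a' @ 5: {1,2,3,4,7,8,9,10}  [accepting]
final: {1,2,3,4,7,8,9,10}; accept 1 in set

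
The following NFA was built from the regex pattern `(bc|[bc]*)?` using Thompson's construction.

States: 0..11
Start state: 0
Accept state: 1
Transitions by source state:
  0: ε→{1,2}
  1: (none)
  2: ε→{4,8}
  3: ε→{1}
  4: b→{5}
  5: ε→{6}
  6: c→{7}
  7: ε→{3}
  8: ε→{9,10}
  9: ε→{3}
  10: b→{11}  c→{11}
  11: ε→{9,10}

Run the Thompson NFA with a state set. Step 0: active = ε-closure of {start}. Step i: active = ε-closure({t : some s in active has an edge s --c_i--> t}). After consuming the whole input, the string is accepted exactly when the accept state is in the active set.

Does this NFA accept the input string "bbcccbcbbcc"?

Answer: ACCEPT

Trace:
initial (ε-close {0}): {0,1,2,3,4,8,9,10}
'b' @ 1: {1,3,5,6,9,10,11}  ✓accept
'b' @ 2: {1,3,9,10,11}  ✓accept
'c' @ 3: {1,3,9,10,11}  ✓accept
'c' @ 4: {1,3,9,10,11}  ✓accept
'c' @ 5: {1,3,9,10,11}  ✓accept
'b' @ 6: {1,3,9,10,11}  ✓accept
'c' @ 7: {1,3,9,10,11}  ✓accept
'b' @ 8: {1,3,9,10,11}  ✓accept
'b' @ 9: {1,3,9,10,11}  ✓accept
'c' @ 10: {1,3,9,10,11}  ✓accept
'c' @ 11: {1,3,9,10,11}  ✓accept
final: {1,3,9,10,11}; accept 1 in set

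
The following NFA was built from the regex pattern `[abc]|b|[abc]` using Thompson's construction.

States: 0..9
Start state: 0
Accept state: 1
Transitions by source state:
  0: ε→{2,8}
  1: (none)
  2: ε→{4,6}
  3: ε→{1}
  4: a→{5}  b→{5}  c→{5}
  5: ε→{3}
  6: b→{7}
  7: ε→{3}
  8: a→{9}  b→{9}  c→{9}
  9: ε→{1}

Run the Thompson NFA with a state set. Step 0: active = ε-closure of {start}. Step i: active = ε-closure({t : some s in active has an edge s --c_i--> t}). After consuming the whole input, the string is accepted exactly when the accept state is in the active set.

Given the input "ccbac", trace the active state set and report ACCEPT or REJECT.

initial (ε-close {0}): {0,2,4,6,8}
'c' @ 1: {1,3,5,9}  [accepting]
'c' @ 2: {}  — state set empty
rest 'bac' ignored (set empty)
final: {}; accept 1 not in set

Answer: REJECT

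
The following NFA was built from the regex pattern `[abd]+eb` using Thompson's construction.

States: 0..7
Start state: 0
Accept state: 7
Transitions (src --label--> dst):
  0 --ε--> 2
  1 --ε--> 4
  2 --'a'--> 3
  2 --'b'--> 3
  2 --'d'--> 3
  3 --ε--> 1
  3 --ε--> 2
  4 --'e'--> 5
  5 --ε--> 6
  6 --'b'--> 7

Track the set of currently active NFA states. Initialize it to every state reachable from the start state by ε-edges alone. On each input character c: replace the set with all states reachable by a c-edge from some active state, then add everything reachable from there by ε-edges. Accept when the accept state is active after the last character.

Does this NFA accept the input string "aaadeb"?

S₀ = ε-closure({0}) = {0,2}
'a' @ 1: {1,2,3,4}
'a' @ 2: {1,2,3,4}
'a' @ 3: {1,2,3,4}
'd' @ 4: {1,2,3,4}
'e' @ 5: {5,6}
'b' @ 6: {7}  ✓accept
after full input: {7}  (accept=7 in)

Answer: ACCEPT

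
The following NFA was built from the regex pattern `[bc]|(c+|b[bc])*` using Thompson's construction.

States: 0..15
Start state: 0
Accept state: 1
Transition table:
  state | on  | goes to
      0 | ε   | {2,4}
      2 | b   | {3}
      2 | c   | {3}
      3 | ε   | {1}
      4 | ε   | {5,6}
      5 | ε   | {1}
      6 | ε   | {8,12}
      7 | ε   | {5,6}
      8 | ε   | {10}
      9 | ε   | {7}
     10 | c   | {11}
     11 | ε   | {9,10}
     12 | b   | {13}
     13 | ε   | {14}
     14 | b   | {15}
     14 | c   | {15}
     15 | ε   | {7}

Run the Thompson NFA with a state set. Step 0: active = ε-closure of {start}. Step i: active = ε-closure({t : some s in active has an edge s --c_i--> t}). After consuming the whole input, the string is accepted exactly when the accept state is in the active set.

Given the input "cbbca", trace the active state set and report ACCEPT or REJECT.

initial (ε-close {0}): {0,1,2,4,5,6,8,10,12}
'c' @ 1: {1,3,5,6,7,8,9,10,11,12}  [accepting]
'b' @ 2: {13,14}
'b' @ 3: {1,5,6,7,8,10,12,15}  [accepting]
'c' @ 4: {1,5,6,7,8,9,10,11,12}  [accepting]
'a' @ 5: {}  — dead — no transitions
final: {}; accept 1 not in set

Answer: REJECT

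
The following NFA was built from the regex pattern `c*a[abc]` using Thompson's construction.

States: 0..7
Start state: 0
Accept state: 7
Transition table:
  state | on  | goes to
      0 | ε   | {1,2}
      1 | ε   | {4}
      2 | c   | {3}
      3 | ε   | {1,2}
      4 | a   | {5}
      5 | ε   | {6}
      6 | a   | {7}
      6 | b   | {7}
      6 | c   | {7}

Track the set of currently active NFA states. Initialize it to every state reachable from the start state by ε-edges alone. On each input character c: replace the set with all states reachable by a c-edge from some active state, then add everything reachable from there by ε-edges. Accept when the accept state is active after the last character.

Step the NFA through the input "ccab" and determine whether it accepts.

Answer: ACCEPT

Derivation:
initial (ε-close {0}): {0,1,2,4}
'c' @ 1: {1,2,3,4}
'c' @ 2: {1,2,3,4}
'a' @ 3: {5,6}
'b' @ 4: {7}  (accept∈set)
after full input: {7}  (accept=7 in)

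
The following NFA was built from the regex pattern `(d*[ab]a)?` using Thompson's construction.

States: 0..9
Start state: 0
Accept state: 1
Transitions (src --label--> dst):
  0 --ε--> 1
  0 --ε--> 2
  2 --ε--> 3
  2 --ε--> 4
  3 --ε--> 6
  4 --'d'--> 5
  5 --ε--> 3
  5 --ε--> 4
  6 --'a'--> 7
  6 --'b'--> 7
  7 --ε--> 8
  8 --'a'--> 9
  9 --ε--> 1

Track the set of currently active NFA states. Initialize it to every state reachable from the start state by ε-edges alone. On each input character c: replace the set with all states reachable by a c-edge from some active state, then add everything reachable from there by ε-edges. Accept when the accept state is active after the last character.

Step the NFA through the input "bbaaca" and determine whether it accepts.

initial (ε-close {0}): {0,1,2,3,4,6}
'b' @ 1: {7,8}
'b' @ 2: {}  — state set empty
rest 'aaca' ignored (set empty)
end set {} — state 1 not in

Answer: REJECT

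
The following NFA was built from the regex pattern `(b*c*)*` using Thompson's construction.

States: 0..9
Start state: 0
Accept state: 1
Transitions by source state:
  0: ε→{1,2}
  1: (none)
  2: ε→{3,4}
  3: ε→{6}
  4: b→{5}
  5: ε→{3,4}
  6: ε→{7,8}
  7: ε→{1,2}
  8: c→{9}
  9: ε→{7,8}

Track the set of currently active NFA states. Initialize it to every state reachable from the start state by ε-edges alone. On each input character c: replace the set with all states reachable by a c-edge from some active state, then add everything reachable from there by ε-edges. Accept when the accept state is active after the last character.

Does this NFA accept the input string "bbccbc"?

Answer: ACCEPT

Derivation:
S₀ = ε-closure({0}) = {0,1,2,3,4,6,7,8}
'b' @ 1: {1,2,3,4,5,6,7,8}  [accepting]
'b' @ 2: {1,2,3,4,5,6,7,8}  [accepting]
'c' @ 3: {1,2,3,4,6,7,8,9}  [accepting]
'c' @ 4: {1,2,3,4,6,7,8,9}  [accepting]
'b' @ 5: {1,2,3,4,5,6,7,8}  [accepting]
'c' @ 6: {1,2,3,4,6,7,8,9}  [accepting]
after full input: {1,2,3,4,6,7,8,9}  (accept=1 in)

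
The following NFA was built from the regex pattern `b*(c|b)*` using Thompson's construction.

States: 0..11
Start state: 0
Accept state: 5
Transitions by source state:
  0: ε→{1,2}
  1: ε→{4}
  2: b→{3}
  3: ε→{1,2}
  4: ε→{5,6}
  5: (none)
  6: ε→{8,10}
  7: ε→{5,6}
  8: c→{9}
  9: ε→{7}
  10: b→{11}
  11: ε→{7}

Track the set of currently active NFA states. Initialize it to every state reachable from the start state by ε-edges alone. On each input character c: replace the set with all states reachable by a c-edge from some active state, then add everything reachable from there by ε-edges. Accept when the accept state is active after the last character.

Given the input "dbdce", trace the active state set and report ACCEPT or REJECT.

Answer: REJECT

Trace:
initial (ε-close {0}): {0,1,2,4,5,6,8,10}
'd' @ 1: {}  — dead — no transitions
rest 'bdce' ignored (set empty)
final: {}; accept 5 not in set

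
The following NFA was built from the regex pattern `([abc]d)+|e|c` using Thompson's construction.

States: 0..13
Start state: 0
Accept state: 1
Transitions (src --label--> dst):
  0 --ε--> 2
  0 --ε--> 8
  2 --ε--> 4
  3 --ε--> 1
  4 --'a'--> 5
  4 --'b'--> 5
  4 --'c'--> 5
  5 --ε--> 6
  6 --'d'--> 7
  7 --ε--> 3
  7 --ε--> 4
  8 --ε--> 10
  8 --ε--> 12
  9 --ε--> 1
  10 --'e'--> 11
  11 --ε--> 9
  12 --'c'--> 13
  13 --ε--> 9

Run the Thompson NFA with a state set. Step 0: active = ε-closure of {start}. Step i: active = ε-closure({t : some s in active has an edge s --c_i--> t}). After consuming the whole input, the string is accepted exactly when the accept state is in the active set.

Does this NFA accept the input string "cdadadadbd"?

initial (ε-close {0}): {0,2,4,8,10,12}
'c' @ 1: {1,5,6,9,13}  (accept∈set)
'd' @ 2: {1,3,4,7}  (accept∈set)
'a' @ 3: {5,6}
'd' @ 4: {1,3,4,7}  (accept∈set)
'a' @ 5: {5,6}
'd' @ 6: {1,3,4,7}  (accept∈set)
'a' @ 7: {5,6}
'd' @ 8: {1,3,4,7}  (accept∈set)
'b' @ 9: {5,6}
'd' @ 10: {1,3,4,7}  (accept∈set)
final: {1,3,4,7}; accept 1 in set

Answer: ACCEPT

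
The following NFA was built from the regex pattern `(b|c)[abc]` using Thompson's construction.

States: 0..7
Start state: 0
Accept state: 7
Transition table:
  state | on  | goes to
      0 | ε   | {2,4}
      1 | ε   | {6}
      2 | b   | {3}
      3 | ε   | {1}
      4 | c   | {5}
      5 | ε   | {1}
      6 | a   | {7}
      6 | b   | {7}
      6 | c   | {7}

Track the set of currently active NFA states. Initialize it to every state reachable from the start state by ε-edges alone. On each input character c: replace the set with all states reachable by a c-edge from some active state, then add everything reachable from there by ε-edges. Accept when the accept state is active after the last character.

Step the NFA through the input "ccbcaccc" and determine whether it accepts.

Answer: REJECT

Steps:
start: ε-closure({0}) = {0,2,4}
'c' @ 1: {1,5,6}
'c' @ 2: {7}  [accepting]
'b' @ 3: {}  — state set empty
rest 'caccc' ignored (set empty)
after full input: {}  (accept=7 not in)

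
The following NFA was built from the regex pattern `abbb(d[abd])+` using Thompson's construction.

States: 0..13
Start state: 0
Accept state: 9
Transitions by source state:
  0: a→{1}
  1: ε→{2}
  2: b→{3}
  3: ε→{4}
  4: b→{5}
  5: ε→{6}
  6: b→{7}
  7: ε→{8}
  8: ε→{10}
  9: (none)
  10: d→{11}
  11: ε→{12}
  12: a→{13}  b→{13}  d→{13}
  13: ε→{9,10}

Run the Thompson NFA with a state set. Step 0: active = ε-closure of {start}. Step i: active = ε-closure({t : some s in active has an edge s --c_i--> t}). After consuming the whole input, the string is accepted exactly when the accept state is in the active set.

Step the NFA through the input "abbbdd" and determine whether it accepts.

Answer: ACCEPT

Steps:
initial (ε-close {0}): {0}
'a' @ 1: {1,2}
'b' @ 2: {3,4}
'b' @ 3: {5,6}
'b' @ 4: {7,8,10}
'd' @ 5: {11,12}
'd' @ 6: {9,10,13}  (accept∈set)
final: {9,10,13}; accept 9 in set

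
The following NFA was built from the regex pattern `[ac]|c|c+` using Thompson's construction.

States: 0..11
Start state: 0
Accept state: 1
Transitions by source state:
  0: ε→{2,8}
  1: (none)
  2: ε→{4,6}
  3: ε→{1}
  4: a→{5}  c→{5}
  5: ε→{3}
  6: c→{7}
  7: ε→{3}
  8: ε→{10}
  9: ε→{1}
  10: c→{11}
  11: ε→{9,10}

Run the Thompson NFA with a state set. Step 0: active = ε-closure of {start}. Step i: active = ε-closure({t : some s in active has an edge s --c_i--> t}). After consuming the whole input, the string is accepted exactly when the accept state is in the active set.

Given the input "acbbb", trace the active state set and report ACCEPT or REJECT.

Answer: REJECT

Steps:
initial (ε-close {0}): {0,2,4,6,8,10}
'a' @ 1: {1,3,5}  (accept∈set)
'c' @ 2: {}  — no active states
rest 'bbb' ignored (set empty)
end set {} — state 1 not in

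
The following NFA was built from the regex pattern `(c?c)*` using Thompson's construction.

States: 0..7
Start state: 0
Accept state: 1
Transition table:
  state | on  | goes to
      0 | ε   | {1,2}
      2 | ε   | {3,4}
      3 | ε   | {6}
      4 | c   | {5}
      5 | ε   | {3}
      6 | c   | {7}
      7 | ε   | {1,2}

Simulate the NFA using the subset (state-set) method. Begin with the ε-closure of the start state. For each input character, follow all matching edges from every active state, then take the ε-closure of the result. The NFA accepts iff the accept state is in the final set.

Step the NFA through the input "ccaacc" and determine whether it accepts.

Answer: REJECT

Steps:
S₀ = ε-closure({0}) = {0,1,2,3,4,6}
'c' @ 1: {1,2,3,4,5,6,7}  (accept∈set)
'c' @ 2: {1,2,3,4,5,6,7}  (accept∈set)
'a' @ 3: {}  — state set empty
rest 'acc' ignored (set empty)
final: {}; accept 1 not in set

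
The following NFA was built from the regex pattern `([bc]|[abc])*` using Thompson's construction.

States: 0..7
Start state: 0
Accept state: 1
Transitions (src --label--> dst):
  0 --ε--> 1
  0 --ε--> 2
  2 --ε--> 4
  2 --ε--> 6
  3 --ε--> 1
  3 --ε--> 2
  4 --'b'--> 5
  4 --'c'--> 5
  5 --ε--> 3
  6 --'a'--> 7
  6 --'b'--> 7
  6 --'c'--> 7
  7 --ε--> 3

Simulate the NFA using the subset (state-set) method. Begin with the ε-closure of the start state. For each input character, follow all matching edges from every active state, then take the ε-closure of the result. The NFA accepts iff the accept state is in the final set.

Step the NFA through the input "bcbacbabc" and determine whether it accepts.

Answer: ACCEPT

Trace:
initial (ε-close {0}): {0,1,2,4,6}
'b' @ 1: {1,2,3,4,5,6,7}  ✓accept
'c' @ 2: {1,2,3,4,5,6,7}  ✓accept
'b' @ 3: {1,2,3,4,5,6,7}  ✓accept
'a' @ 4: {1,2,3,4,6,7}  ✓accept
'c' @ 5: {1,2,3,4,5,6,7}  ✓accept
'b' @ 6: {1,2,3,4,5,6,7}  ✓accept
'a' @ 7: {1,2,3,4,6,7}  ✓accept
'b' @ 8: {1,2,3,4,5,6,7}  ✓accept
'c' @ 9: {1,2,3,4,5,6,7}  ✓accept
end set {1,2,3,4,5,6,7} — state 1 in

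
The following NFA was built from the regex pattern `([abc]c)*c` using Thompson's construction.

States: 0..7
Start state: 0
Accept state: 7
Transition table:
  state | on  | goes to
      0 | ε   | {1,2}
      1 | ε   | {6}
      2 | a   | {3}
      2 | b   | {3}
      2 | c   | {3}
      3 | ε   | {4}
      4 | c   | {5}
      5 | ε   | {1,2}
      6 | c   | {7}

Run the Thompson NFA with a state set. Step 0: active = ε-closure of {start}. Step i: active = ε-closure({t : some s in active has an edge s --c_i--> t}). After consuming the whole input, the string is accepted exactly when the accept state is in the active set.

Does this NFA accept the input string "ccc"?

S₀ = ε-closure({0}) = {0,1,2,6}
'c' @ 1: {3,4,7}  ✓accept
'c' @ 2: {1,2,5,6}
'c' @ 3: {3,4,7}  ✓accept
end set {3,4,7} — state 7 in

Answer: ACCEPT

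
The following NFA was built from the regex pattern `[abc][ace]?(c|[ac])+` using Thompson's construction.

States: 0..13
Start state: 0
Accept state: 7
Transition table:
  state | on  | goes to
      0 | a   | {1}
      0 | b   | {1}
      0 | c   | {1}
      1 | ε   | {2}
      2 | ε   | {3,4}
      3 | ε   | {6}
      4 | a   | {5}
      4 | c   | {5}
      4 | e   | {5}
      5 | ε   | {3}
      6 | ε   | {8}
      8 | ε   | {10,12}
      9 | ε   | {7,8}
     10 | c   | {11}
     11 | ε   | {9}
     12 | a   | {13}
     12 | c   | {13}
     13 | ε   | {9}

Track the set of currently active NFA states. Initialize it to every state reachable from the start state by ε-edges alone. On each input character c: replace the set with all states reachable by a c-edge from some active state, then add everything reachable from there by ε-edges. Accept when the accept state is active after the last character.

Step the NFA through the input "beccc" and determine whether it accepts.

Answer: ACCEPT

Steps:
start: ε-closure({0}) = {0}
'b' @ 1: {1,2,3,4,6,8,10,12}
'e' @ 2: {3,5,6,8,10,12}
'c' @ 3: {7,8,9,10,11,12,13}  [accepting]
'c' @ 4: {7,8,9,10,11,12,13}  [accepting]
'c' @ 5: {7,8,9,10,11,12,13}  [accepting]
final: {7,8,9,10,11,12,13}; accept 7 in set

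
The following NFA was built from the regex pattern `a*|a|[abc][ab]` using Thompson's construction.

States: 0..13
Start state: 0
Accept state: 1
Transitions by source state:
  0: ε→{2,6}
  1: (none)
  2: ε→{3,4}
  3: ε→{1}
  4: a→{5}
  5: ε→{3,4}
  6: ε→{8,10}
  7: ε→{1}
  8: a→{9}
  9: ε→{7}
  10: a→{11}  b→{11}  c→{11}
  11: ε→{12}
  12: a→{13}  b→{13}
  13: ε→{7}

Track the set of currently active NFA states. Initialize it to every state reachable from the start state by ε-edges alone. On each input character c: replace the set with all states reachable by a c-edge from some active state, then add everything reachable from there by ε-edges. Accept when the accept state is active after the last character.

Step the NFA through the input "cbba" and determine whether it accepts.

start: ε-closure({0}) = {0,1,2,3,4,6,8,10}
'c' @ 1: {11,12}
'b' @ 2: {1,7,13}  [accepting]
'b' @ 3: {}  — no active states
rest 'a' ignored (set empty)
end set {} — state 1 not in

Answer: REJECT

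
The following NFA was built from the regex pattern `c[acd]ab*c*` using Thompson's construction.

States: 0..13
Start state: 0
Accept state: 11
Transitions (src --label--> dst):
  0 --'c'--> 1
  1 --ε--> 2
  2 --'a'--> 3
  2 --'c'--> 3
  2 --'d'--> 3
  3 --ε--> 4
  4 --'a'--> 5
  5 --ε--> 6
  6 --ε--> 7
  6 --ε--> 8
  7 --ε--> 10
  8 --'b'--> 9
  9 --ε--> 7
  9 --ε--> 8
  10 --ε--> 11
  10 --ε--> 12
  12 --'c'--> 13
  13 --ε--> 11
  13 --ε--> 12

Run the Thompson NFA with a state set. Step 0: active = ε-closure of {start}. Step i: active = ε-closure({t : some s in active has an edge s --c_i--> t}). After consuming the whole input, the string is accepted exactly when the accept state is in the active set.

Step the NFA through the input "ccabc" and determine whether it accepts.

Answer: ACCEPT

Trace:
S₀ = ε-closure({0}) = {0}
'c' @ 1: {1,2}
'c' @ 2: {3,4}
'a' @ 3: {5,6,7,8,10,11,12}  (accept∈set)
'b' @ 4: {7,8,9,10,11,12}  (accept∈set)
'c' @ 5: {11,12,13}  (accept∈set)
final: {11,12,13}; accept 11 in set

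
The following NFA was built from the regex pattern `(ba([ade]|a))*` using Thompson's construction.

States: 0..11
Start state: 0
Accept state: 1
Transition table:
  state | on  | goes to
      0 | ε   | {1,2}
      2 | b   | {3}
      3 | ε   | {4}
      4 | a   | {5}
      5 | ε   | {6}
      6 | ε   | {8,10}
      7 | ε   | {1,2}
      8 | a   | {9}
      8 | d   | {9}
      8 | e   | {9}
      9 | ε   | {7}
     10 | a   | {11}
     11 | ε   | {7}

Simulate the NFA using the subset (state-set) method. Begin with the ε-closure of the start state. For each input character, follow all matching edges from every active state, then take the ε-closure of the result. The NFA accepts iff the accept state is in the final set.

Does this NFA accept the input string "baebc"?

Answer: REJECT

Derivation:
start: ε-closure({0}) = {0,1,2}
'b' @ 1: {3,4}
'a' @ 2: {5,6,8,10}
'e' @ 3: {1,2,7,9}  ✓accept
'b' @ 4: {3,4}
'c' @ 5: {}  — dead — no transitions
after full input: {}  (accept=1 not in)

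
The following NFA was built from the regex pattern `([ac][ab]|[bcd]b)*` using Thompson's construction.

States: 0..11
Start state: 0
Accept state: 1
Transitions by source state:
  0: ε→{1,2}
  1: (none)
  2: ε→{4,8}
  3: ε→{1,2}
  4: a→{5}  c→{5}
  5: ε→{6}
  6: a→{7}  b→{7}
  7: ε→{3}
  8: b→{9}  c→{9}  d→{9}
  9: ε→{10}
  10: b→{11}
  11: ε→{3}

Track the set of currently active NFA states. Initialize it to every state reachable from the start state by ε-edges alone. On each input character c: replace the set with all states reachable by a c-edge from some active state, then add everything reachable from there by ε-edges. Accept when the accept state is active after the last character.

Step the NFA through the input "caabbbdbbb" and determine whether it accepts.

S₀ = ε-closure({0}) = {0,1,2,4,8}
'c' @ 1: {5,6,9,10}
'a' @ 2: {1,2,3,4,7,8}  [accepting]
'a' @ 3: {5,6}
'b' @ 4: {1,2,3,4,7,8}  [accepting]
'b' @ 5: {9,10}
'b' @ 6: {1,2,3,4,8,11}  [accepting]
'd' @ 7: {9,10}
'b' @ 8: {1,2,3,4,8,11}  [accepting]
'b' @ 9: {9,10}
'b' @ 10: {1,2,3,4,8,11}  [accepting]
end set {1,2,3,4,8,11} — state 1 in

Answer: ACCEPT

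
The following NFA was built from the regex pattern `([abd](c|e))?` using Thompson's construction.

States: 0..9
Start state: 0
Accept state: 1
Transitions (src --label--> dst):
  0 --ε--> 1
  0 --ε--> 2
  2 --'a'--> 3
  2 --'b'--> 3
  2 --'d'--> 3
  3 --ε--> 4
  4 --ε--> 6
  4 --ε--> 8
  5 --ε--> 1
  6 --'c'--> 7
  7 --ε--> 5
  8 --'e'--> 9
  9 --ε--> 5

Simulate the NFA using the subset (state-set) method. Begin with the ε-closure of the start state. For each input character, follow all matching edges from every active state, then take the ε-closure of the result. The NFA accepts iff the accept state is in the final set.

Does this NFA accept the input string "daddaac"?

initial (ε-close {0}): {0,1,2}
'd' @ 1: {3,4,6,8}
'a' @ 2: {}  — no active states
rest 'ddaac' ignored (set empty)
end set {} — state 1 not in

Answer: REJECT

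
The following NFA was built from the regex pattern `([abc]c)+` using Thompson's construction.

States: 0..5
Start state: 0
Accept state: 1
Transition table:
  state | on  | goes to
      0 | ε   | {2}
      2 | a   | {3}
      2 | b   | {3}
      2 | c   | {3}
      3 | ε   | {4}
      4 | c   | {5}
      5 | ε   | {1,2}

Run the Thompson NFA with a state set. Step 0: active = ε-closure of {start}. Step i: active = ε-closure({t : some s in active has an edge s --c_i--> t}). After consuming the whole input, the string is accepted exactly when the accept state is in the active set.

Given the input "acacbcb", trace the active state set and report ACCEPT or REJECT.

S₀ = ε-closure({0}) = {0,2}
'a' @ 1: {3,4}
'c' @ 2: {1,2,5}  ✓accept
'a' @ 3: {3,4}
'c' @ 4: {1,2,5}  ✓accept
'b' @ 5: {3,4}
'c' @ 6: {1,2,5}  ✓accept
'b' @ 7: {3,4}
end set {3,4} — state 1 not in

Answer: REJECT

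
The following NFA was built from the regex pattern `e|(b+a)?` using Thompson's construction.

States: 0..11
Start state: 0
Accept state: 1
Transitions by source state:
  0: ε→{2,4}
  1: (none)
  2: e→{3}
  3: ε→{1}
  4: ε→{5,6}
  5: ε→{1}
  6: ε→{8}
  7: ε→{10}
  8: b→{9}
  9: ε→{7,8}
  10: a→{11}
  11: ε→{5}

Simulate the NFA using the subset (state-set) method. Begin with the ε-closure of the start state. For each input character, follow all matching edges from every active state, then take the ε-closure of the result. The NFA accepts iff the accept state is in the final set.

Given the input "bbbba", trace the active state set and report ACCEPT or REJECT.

S₀ = ε-closure({0}) = {0,1,2,4,5,6,8}
'b' @ 1: {7,8,9,10}
'b' @ 2: {7,8,9,10}
'b' @ 3: {7,8,9,10}
'b' @ 4: {7,8,9,10}
'a' @ 5: {1,5,11}  ✓accept
end set {1,5,11} — state 1 in

Answer: ACCEPT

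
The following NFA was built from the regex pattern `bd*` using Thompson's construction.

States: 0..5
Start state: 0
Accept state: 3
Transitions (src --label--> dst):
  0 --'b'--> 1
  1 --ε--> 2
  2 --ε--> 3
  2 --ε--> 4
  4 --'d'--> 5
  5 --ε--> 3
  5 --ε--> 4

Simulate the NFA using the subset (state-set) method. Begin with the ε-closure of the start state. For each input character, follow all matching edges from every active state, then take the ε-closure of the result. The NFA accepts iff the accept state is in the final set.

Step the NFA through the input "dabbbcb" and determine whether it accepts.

Answer: REJECT

Trace:
S₀ = ε-closure({0}) = {0}
'd' @ 1: {}  — dead — no transitions
rest 'abbbcb' ignored (set empty)
end set {} — state 3 not in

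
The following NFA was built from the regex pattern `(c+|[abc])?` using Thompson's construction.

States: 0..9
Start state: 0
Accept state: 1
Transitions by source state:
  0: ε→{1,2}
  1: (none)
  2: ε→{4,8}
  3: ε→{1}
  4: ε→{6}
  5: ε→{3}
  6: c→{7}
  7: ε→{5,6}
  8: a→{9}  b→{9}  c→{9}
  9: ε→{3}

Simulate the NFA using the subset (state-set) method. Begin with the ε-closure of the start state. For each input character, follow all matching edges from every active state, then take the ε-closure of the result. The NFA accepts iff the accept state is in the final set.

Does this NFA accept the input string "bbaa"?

start: ε-closure({0}) = {0,1,2,4,6,8}
'b' @ 1: {1,3,9}  ✓accept
'b' @ 2: {}  — state set empty
rest 'aa' ignored (set empty)
after full input: {}  (accept=1 not in)

Answer: REJECT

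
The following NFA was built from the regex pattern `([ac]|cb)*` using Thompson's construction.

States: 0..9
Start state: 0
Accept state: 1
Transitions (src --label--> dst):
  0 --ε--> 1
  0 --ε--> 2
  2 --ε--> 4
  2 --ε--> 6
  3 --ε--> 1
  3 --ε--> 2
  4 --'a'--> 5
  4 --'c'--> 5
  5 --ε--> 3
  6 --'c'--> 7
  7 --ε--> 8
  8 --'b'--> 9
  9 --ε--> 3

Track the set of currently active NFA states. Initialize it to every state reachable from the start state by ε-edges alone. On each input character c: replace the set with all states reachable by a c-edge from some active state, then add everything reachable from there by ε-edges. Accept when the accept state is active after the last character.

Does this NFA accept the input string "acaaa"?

Answer: ACCEPT

Trace:
S₀ = ε-closure({0}) = {0,1,2,4,6}
'a' @ 1: {1,2,3,4,5,6}  (accept∈set)
'c' @ 2: {1,2,3,4,5,6,7,8}  (accept∈set)
'a' @ 3: {1,2,3,4,5,6}  (accept∈set)
'a' @ 4: {1,2,3,4,5,6}  (accept∈set)
'a' @ 5: {1,2,3,4,5,6}  (accept∈set)
final: {1,2,3,4,5,6}; accept 1 in set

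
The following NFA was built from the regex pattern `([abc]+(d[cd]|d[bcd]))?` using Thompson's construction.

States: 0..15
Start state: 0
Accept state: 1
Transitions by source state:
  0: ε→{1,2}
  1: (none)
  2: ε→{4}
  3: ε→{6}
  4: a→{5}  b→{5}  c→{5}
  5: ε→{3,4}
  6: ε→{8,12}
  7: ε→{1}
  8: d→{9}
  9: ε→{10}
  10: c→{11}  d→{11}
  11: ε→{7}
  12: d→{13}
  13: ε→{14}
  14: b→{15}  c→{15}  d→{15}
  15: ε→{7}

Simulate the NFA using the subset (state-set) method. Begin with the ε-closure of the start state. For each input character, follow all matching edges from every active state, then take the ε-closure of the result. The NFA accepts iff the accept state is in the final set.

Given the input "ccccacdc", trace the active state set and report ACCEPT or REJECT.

start: ε-closure({0}) = {0,1,2,4}
'c' @ 1: {3,4,5,6,8,12}
'c' @ 2: {3,4,5,6,8,12}
'c' @ 3: {3,4,5,6,8,12}
'c' @ 4: {3,4,5,6,8,12}
'a' @ 5: {3,4,5,6,8,12}
'c' @ 6: {3,4,5,6,8,12}
'd' @ 7: {9,10,13,14}
'c' @ 8: {1,7,11,15}  ✓accept
final: {1,7,11,15}; accept 1 in set

Answer: ACCEPT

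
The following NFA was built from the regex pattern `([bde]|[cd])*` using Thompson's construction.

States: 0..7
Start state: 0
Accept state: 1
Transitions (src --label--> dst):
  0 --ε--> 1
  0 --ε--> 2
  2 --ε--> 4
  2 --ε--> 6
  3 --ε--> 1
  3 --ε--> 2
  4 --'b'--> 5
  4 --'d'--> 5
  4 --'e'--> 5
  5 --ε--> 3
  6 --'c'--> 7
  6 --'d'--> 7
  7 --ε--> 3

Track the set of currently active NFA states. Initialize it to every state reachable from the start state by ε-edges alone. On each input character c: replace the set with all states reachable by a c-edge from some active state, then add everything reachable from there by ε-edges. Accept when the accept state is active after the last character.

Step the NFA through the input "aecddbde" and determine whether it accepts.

start: ε-closure({0}) = {0,1,2,4,6}
'a' @ 1: {}  — no active states
rest 'ecddbde' ignored (set empty)
after full input: {}  (accept=1 not in)

Answer: REJECT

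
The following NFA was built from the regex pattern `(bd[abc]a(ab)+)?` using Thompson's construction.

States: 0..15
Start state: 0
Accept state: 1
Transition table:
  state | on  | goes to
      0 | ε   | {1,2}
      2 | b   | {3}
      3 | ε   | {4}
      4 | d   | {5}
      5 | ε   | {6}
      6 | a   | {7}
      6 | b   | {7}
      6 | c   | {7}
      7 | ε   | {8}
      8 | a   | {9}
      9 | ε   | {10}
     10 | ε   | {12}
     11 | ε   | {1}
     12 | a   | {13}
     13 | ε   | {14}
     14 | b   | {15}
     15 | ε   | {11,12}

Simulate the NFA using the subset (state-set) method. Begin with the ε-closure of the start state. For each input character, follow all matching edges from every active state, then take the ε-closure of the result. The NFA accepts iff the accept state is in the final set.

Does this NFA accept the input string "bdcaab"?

Answer: ACCEPT

Trace:
initial (ε-close {0}): {0,1,2}
'b' @ 1: {3,4}
'd' @ 2: {5,6}
'c' @ 3: {7,8}
'a' @ 4: {9,10,12}
'a' @ 5: {13,14}
'b' @ 6: {1,11,12,15}  ✓accept
after full input: {1,11,12,15}  (accept=1 in)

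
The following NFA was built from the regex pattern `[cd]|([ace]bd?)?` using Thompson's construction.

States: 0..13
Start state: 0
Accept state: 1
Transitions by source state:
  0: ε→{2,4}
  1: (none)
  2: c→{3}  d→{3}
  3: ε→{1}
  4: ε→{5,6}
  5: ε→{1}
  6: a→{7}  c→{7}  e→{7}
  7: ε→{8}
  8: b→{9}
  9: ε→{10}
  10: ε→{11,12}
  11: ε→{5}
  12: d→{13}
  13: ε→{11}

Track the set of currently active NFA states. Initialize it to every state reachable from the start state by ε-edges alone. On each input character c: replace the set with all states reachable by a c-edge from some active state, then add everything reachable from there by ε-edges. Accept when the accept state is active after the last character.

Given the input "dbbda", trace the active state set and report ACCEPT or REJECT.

Answer: REJECT

Derivation:
start: ε-closure({0}) = {0,1,2,4,5,6}
'd' @ 1: {1,3}  (accept∈set)
'b' @ 2: {}  — state set empty
rest 'bda' ignored (set empty)
end set {} — state 1 not in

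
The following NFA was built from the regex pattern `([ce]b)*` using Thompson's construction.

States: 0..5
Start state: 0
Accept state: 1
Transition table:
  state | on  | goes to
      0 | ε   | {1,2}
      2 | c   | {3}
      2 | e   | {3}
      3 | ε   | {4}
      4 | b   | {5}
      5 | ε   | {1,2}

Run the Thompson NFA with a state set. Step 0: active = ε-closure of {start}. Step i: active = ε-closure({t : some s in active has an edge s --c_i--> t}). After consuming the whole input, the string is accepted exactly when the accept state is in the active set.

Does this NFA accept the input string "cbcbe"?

Answer: REJECT

Steps:
start: ε-closure({0}) = {0,1,2}
'c' @ 1: {3,4}
'b' @ 2: {1,2,5}  ✓accept
'c' @ 3: {3,4}
'b' @ 4: {1,2,5}  ✓accept
'e' @ 5: {3,4}
final: {3,4}; accept 1 not in set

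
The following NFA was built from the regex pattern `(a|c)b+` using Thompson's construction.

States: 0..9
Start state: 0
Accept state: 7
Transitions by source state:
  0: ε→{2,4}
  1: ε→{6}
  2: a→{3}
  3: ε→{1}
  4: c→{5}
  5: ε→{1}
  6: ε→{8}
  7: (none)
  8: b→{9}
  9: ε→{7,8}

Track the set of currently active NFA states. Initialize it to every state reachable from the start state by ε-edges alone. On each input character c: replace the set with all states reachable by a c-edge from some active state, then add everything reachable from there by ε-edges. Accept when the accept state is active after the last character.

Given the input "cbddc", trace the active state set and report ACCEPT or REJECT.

Answer: REJECT

Trace:
start: ε-closure({0}) = {0,2,4}
'c' @ 1: {1,5,6,8}
'b' @ 2: {7,8,9}  ✓accept
'd' @ 3: {}  — no active states
rest 'dc' ignored (set empty)
end set {} — state 7 not in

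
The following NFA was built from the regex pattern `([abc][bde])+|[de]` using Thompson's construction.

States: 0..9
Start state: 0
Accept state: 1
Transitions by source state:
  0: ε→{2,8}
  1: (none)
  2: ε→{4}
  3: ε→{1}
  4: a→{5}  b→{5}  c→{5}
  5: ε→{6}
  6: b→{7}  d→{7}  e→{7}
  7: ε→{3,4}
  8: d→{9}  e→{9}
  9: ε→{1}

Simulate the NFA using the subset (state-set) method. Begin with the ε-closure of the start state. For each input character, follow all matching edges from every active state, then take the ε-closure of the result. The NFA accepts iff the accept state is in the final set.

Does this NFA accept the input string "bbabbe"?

start: ε-closure({0}) = {0,2,4,8}
'b' @ 1: {5,6}
'b' @ 2: {1,3,4,7}  (accept∈set)
'a' @ 3: {5,6}
'b' @ 4: {1,3,4,7}  (accept∈set)
'b' @ 5: {5,6}
'e' @ 6: {1,3,4,7}  (accept∈set)
after full input: {1,3,4,7}  (accept=1 in)

Answer: ACCEPT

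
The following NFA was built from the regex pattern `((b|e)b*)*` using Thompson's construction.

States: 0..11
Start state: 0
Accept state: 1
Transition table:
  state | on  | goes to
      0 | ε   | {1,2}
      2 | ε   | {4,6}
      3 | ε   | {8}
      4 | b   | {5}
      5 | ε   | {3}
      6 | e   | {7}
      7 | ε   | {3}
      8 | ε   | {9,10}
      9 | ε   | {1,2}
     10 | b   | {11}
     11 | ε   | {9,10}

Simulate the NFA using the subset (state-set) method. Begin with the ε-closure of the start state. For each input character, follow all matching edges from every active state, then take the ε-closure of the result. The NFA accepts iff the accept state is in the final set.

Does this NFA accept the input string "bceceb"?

Answer: REJECT

Derivation:
S₀ = ε-closure({0}) = {0,1,2,4,6}
'b' @ 1: {1,2,3,4,5,6,8,9,10}  ✓accept
'c' @ 2: {}  — dead — no transitions
rest 'eceb' ignored (set empty)
after full input: {}  (accept=1 not in)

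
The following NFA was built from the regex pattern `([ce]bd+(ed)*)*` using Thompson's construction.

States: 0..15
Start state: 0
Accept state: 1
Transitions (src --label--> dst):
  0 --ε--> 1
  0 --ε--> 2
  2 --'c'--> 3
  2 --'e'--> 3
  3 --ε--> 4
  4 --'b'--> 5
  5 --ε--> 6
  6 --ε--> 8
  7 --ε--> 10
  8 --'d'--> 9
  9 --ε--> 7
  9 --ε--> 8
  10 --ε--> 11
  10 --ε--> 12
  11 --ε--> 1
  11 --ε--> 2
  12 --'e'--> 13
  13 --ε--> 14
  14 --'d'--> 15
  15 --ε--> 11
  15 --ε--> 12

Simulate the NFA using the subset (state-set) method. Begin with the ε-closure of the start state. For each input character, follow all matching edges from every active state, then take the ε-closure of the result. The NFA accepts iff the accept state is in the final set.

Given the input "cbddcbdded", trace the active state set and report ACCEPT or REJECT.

Answer: ACCEPT

Trace:
initial (ε-close {0}): {0,1,2}
'c' @ 1: {3,4}
'b' @ 2: {5,6,8}
'd' @ 3: {1,2,7,8,9,10,11,12}  [accepting]
'd' @ 4: {1,2,7,8,9,10,11,12}  [accepting]
'c' @ 5: {3,4}
'b' @ 6: {5,6,8}
'd' @ 7: {1,2,7,8,9,10,11,12}  [accepting]
'd' @ 8: {1,2,7,8,9,10,11,12}  [accepting]
'e' @ 9: {3,4,13,14}
'd' @ 10: {1,2,11,12,15}  [accepting]
end set {1,2,11,12,15} — state 1 in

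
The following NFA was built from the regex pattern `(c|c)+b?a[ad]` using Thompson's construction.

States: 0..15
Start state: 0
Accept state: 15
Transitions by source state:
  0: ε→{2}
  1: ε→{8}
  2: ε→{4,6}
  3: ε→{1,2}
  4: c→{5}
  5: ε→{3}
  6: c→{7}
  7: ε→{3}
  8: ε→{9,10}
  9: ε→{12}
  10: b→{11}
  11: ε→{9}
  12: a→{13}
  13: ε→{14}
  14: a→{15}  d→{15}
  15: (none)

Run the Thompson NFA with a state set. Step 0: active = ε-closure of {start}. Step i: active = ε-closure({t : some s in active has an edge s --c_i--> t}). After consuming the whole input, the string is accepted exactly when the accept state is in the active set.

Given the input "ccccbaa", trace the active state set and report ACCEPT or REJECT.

start: ε-closure({0}) = {0,2,4,6}
'c' @ 1: {1,2,3,4,5,6,7,8,9,10,12}
'c' @ 2: {1,2,3,4,5,6,7,8,9,10,12}
'c' @ 3: {1,2,3,4,5,6,7,8,9,10,12}
'c' @ 4: {1,2,3,4,5,6,7,8,9,10,12}
'b' @ 5: {9,11,12}
'a' @ 6: {13,14}
'a' @ 7: {15}  (accept∈set)
end set {15} — state 15 in

Answer: ACCEPT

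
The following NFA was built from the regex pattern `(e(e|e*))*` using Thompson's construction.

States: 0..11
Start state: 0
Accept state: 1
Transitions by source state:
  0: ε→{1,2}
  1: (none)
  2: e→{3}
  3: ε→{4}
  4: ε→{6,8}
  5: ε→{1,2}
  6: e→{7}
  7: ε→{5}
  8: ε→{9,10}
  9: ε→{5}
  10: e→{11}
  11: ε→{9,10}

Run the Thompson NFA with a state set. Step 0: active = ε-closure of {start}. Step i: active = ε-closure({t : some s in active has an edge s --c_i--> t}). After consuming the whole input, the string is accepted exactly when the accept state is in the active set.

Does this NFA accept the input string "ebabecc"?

Answer: REJECT

Steps:
start: ε-closure({0}) = {0,1,2}
'e' @ 1: {1,2,3,4,5,6,8,9,10}  [accepting]
'b' @ 2: {}  — dead — no transitions
rest 'abecc' ignored (set empty)
final: {}; accept 1 not in set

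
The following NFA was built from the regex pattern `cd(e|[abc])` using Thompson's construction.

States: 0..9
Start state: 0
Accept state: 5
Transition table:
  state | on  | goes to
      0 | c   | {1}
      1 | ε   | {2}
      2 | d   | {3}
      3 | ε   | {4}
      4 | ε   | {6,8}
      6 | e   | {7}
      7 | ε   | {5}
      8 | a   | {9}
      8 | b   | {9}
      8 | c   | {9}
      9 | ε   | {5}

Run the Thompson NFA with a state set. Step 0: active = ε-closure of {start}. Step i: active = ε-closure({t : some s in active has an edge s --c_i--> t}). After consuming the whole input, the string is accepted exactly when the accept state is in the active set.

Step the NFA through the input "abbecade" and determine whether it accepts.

S₀ = ε-closure({0}) = {0}
'a' @ 1: {}  — no active states
rest 'bbecade' ignored (set empty)
after full input: {}  (accept=5 not in)

Answer: REJECT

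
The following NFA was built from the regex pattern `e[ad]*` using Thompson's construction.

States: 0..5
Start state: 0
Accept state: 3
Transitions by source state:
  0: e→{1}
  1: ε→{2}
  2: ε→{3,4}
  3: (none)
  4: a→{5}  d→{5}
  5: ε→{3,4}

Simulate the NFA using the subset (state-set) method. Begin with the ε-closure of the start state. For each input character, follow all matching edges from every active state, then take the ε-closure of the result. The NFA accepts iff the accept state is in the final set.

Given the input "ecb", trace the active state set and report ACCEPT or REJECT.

start: ε-closure({0}) = {0}
'e' @ 1: {1,2,3,4}  ✓accept
'c' @ 2: {}  — no active states
rest 'b' ignored (set empty)
final: {}; accept 3 not in set

Answer: REJECT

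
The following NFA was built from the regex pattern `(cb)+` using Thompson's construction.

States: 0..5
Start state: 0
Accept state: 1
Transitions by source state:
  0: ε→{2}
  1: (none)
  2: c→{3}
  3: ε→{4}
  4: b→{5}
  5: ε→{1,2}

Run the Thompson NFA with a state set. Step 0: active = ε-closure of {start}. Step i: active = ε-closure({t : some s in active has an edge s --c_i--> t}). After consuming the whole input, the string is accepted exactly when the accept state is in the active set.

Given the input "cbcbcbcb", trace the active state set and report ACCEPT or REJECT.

S₀ = ε-closure({0}) = {0,2}
'c' @ 1: {3,4}
'b' @ 2: {1,2,5}  (accept∈set)
'c' @ 3: {3,4}
'b' @ 4: {1,2,5}  (accept∈set)
'c' @ 5: {3,4}
'b' @ 6: {1,2,5}  (accept∈set)
'c' @ 7: {3,4}
'b' @ 8: {1,2,5}  (accept∈set)
after full input: {1,2,5}  (accept=1 in)

Answer: ACCEPT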